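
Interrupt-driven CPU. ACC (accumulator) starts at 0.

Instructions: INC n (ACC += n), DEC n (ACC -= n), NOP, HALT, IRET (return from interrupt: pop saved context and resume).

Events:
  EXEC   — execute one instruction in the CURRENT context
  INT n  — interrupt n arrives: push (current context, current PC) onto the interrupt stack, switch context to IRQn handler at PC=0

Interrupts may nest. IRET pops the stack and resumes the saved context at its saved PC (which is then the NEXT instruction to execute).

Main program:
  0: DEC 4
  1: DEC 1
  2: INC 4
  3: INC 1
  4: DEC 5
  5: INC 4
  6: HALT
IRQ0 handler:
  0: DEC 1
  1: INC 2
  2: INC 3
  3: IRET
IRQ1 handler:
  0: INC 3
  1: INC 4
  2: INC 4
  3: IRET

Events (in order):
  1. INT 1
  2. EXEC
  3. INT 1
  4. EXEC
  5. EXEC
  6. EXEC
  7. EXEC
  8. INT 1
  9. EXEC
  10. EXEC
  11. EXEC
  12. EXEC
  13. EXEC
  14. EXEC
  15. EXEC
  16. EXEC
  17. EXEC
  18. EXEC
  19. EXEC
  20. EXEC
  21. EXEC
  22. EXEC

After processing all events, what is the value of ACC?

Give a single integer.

Answer: 32

Derivation:
Event 1 (INT 1): INT 1 arrives: push (MAIN, PC=0), enter IRQ1 at PC=0 (depth now 1)
Event 2 (EXEC): [IRQ1] PC=0: INC 3 -> ACC=3
Event 3 (INT 1): INT 1 arrives: push (IRQ1, PC=1), enter IRQ1 at PC=0 (depth now 2)
Event 4 (EXEC): [IRQ1] PC=0: INC 3 -> ACC=6
Event 5 (EXEC): [IRQ1] PC=1: INC 4 -> ACC=10
Event 6 (EXEC): [IRQ1] PC=2: INC 4 -> ACC=14
Event 7 (EXEC): [IRQ1] PC=3: IRET -> resume IRQ1 at PC=1 (depth now 1)
Event 8 (INT 1): INT 1 arrives: push (IRQ1, PC=1), enter IRQ1 at PC=0 (depth now 2)
Event 9 (EXEC): [IRQ1] PC=0: INC 3 -> ACC=17
Event 10 (EXEC): [IRQ1] PC=1: INC 4 -> ACC=21
Event 11 (EXEC): [IRQ1] PC=2: INC 4 -> ACC=25
Event 12 (EXEC): [IRQ1] PC=3: IRET -> resume IRQ1 at PC=1 (depth now 1)
Event 13 (EXEC): [IRQ1] PC=1: INC 4 -> ACC=29
Event 14 (EXEC): [IRQ1] PC=2: INC 4 -> ACC=33
Event 15 (EXEC): [IRQ1] PC=3: IRET -> resume MAIN at PC=0 (depth now 0)
Event 16 (EXEC): [MAIN] PC=0: DEC 4 -> ACC=29
Event 17 (EXEC): [MAIN] PC=1: DEC 1 -> ACC=28
Event 18 (EXEC): [MAIN] PC=2: INC 4 -> ACC=32
Event 19 (EXEC): [MAIN] PC=3: INC 1 -> ACC=33
Event 20 (EXEC): [MAIN] PC=4: DEC 5 -> ACC=28
Event 21 (EXEC): [MAIN] PC=5: INC 4 -> ACC=32
Event 22 (EXEC): [MAIN] PC=6: HALT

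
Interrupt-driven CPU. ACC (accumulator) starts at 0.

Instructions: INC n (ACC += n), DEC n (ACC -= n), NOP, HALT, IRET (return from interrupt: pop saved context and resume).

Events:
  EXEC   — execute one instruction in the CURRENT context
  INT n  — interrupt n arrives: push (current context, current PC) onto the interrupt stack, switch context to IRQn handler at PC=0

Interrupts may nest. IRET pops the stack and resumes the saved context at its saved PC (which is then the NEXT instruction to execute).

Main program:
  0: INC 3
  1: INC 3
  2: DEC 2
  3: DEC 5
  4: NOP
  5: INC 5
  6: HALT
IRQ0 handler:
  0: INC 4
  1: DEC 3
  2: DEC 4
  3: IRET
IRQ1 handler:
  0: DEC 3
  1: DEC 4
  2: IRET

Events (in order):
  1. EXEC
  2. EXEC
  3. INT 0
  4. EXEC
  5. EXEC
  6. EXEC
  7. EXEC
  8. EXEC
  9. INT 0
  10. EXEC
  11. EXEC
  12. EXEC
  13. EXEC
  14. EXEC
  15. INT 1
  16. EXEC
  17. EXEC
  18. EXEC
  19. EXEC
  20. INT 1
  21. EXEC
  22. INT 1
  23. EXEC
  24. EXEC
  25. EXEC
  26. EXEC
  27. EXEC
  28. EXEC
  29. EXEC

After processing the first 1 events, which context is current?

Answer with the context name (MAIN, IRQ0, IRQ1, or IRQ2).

Answer: MAIN

Derivation:
Event 1 (EXEC): [MAIN] PC=0: INC 3 -> ACC=3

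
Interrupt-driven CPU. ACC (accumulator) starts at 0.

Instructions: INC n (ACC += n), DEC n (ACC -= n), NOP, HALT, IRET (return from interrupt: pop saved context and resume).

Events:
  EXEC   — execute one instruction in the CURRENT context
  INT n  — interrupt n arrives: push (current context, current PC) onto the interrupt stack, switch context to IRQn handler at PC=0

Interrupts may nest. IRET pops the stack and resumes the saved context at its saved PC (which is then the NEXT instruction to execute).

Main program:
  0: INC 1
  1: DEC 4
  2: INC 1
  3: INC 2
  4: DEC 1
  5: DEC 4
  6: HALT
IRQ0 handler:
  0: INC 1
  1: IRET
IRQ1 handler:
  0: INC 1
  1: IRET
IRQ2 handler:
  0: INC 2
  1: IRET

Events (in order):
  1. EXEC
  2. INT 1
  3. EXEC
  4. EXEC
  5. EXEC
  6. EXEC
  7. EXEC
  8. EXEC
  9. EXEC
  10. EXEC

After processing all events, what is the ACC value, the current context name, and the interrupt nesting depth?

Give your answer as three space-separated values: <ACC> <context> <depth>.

Answer: -4 MAIN 0

Derivation:
Event 1 (EXEC): [MAIN] PC=0: INC 1 -> ACC=1
Event 2 (INT 1): INT 1 arrives: push (MAIN, PC=1), enter IRQ1 at PC=0 (depth now 1)
Event 3 (EXEC): [IRQ1] PC=0: INC 1 -> ACC=2
Event 4 (EXEC): [IRQ1] PC=1: IRET -> resume MAIN at PC=1 (depth now 0)
Event 5 (EXEC): [MAIN] PC=1: DEC 4 -> ACC=-2
Event 6 (EXEC): [MAIN] PC=2: INC 1 -> ACC=-1
Event 7 (EXEC): [MAIN] PC=3: INC 2 -> ACC=1
Event 8 (EXEC): [MAIN] PC=4: DEC 1 -> ACC=0
Event 9 (EXEC): [MAIN] PC=5: DEC 4 -> ACC=-4
Event 10 (EXEC): [MAIN] PC=6: HALT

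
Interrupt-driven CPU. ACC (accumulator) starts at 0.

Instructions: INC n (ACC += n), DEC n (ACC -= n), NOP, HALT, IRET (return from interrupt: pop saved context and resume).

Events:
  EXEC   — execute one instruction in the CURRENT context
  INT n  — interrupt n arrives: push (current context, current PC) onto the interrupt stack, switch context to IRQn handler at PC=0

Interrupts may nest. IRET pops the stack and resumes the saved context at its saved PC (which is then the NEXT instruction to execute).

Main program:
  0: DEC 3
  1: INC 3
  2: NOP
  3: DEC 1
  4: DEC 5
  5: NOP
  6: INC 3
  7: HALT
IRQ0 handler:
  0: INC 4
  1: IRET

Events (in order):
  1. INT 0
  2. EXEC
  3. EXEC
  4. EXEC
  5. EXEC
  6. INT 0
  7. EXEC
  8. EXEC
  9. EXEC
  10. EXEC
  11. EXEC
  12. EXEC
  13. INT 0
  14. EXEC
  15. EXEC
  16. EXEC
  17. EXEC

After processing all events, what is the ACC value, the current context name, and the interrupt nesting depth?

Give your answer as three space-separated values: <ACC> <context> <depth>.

Event 1 (INT 0): INT 0 arrives: push (MAIN, PC=0), enter IRQ0 at PC=0 (depth now 1)
Event 2 (EXEC): [IRQ0] PC=0: INC 4 -> ACC=4
Event 3 (EXEC): [IRQ0] PC=1: IRET -> resume MAIN at PC=0 (depth now 0)
Event 4 (EXEC): [MAIN] PC=0: DEC 3 -> ACC=1
Event 5 (EXEC): [MAIN] PC=1: INC 3 -> ACC=4
Event 6 (INT 0): INT 0 arrives: push (MAIN, PC=2), enter IRQ0 at PC=0 (depth now 1)
Event 7 (EXEC): [IRQ0] PC=0: INC 4 -> ACC=8
Event 8 (EXEC): [IRQ0] PC=1: IRET -> resume MAIN at PC=2 (depth now 0)
Event 9 (EXEC): [MAIN] PC=2: NOP
Event 10 (EXEC): [MAIN] PC=3: DEC 1 -> ACC=7
Event 11 (EXEC): [MAIN] PC=4: DEC 5 -> ACC=2
Event 12 (EXEC): [MAIN] PC=5: NOP
Event 13 (INT 0): INT 0 arrives: push (MAIN, PC=6), enter IRQ0 at PC=0 (depth now 1)
Event 14 (EXEC): [IRQ0] PC=0: INC 4 -> ACC=6
Event 15 (EXEC): [IRQ0] PC=1: IRET -> resume MAIN at PC=6 (depth now 0)
Event 16 (EXEC): [MAIN] PC=6: INC 3 -> ACC=9
Event 17 (EXEC): [MAIN] PC=7: HALT

Answer: 9 MAIN 0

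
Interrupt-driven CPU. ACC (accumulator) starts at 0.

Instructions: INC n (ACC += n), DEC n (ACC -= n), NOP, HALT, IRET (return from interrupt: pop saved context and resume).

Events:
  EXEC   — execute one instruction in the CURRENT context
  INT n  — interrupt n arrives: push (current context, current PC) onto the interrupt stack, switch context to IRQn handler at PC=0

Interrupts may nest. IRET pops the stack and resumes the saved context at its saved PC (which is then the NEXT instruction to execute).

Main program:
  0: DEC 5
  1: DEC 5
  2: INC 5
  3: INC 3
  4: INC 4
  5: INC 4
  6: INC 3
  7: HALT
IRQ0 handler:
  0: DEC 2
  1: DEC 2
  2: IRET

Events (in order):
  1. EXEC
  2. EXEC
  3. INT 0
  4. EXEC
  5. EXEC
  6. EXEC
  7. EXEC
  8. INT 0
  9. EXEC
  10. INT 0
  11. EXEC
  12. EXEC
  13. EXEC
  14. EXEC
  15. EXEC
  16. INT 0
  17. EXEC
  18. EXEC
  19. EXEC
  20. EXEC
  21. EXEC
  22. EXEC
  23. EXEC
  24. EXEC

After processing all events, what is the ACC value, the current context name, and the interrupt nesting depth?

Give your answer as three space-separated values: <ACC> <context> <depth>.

Event 1 (EXEC): [MAIN] PC=0: DEC 5 -> ACC=-5
Event 2 (EXEC): [MAIN] PC=1: DEC 5 -> ACC=-10
Event 3 (INT 0): INT 0 arrives: push (MAIN, PC=2), enter IRQ0 at PC=0 (depth now 1)
Event 4 (EXEC): [IRQ0] PC=0: DEC 2 -> ACC=-12
Event 5 (EXEC): [IRQ0] PC=1: DEC 2 -> ACC=-14
Event 6 (EXEC): [IRQ0] PC=2: IRET -> resume MAIN at PC=2 (depth now 0)
Event 7 (EXEC): [MAIN] PC=2: INC 5 -> ACC=-9
Event 8 (INT 0): INT 0 arrives: push (MAIN, PC=3), enter IRQ0 at PC=0 (depth now 1)
Event 9 (EXEC): [IRQ0] PC=0: DEC 2 -> ACC=-11
Event 10 (INT 0): INT 0 arrives: push (IRQ0, PC=1), enter IRQ0 at PC=0 (depth now 2)
Event 11 (EXEC): [IRQ0] PC=0: DEC 2 -> ACC=-13
Event 12 (EXEC): [IRQ0] PC=1: DEC 2 -> ACC=-15
Event 13 (EXEC): [IRQ0] PC=2: IRET -> resume IRQ0 at PC=1 (depth now 1)
Event 14 (EXEC): [IRQ0] PC=1: DEC 2 -> ACC=-17
Event 15 (EXEC): [IRQ0] PC=2: IRET -> resume MAIN at PC=3 (depth now 0)
Event 16 (INT 0): INT 0 arrives: push (MAIN, PC=3), enter IRQ0 at PC=0 (depth now 1)
Event 17 (EXEC): [IRQ0] PC=0: DEC 2 -> ACC=-19
Event 18 (EXEC): [IRQ0] PC=1: DEC 2 -> ACC=-21
Event 19 (EXEC): [IRQ0] PC=2: IRET -> resume MAIN at PC=3 (depth now 0)
Event 20 (EXEC): [MAIN] PC=3: INC 3 -> ACC=-18
Event 21 (EXEC): [MAIN] PC=4: INC 4 -> ACC=-14
Event 22 (EXEC): [MAIN] PC=5: INC 4 -> ACC=-10
Event 23 (EXEC): [MAIN] PC=6: INC 3 -> ACC=-7
Event 24 (EXEC): [MAIN] PC=7: HALT

Answer: -7 MAIN 0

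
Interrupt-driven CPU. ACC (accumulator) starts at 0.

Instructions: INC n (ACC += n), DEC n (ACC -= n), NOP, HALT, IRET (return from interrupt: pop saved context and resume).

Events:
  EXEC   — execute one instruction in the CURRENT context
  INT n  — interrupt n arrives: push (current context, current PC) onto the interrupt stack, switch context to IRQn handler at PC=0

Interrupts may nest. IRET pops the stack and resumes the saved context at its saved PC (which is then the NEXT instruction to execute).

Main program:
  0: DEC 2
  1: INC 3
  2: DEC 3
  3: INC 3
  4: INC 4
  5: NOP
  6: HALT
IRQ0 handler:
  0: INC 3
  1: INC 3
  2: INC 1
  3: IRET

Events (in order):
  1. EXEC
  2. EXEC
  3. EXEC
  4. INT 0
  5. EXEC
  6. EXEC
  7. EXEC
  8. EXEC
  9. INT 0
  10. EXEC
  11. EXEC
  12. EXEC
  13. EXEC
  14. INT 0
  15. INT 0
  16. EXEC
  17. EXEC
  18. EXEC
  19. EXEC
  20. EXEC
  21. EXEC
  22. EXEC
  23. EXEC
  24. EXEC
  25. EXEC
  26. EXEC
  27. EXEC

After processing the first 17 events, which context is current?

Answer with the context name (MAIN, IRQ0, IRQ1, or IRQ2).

Event 1 (EXEC): [MAIN] PC=0: DEC 2 -> ACC=-2
Event 2 (EXEC): [MAIN] PC=1: INC 3 -> ACC=1
Event 3 (EXEC): [MAIN] PC=2: DEC 3 -> ACC=-2
Event 4 (INT 0): INT 0 arrives: push (MAIN, PC=3), enter IRQ0 at PC=0 (depth now 1)
Event 5 (EXEC): [IRQ0] PC=0: INC 3 -> ACC=1
Event 6 (EXEC): [IRQ0] PC=1: INC 3 -> ACC=4
Event 7 (EXEC): [IRQ0] PC=2: INC 1 -> ACC=5
Event 8 (EXEC): [IRQ0] PC=3: IRET -> resume MAIN at PC=3 (depth now 0)
Event 9 (INT 0): INT 0 arrives: push (MAIN, PC=3), enter IRQ0 at PC=0 (depth now 1)
Event 10 (EXEC): [IRQ0] PC=0: INC 3 -> ACC=8
Event 11 (EXEC): [IRQ0] PC=1: INC 3 -> ACC=11
Event 12 (EXEC): [IRQ0] PC=2: INC 1 -> ACC=12
Event 13 (EXEC): [IRQ0] PC=3: IRET -> resume MAIN at PC=3 (depth now 0)
Event 14 (INT 0): INT 0 arrives: push (MAIN, PC=3), enter IRQ0 at PC=0 (depth now 1)
Event 15 (INT 0): INT 0 arrives: push (IRQ0, PC=0), enter IRQ0 at PC=0 (depth now 2)
Event 16 (EXEC): [IRQ0] PC=0: INC 3 -> ACC=15
Event 17 (EXEC): [IRQ0] PC=1: INC 3 -> ACC=18

Answer: IRQ0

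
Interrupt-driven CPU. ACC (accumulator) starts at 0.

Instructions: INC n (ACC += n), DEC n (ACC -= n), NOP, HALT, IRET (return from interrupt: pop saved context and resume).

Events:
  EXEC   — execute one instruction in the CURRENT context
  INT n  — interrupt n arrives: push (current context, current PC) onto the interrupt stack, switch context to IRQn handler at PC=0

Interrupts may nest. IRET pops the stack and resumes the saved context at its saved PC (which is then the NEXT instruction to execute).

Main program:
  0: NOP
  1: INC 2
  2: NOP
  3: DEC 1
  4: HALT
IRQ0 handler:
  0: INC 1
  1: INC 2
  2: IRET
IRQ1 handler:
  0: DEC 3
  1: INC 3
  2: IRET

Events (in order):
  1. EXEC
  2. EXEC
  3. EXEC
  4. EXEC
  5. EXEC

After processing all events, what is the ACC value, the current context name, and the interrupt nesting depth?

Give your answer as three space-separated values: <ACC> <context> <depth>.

Answer: 1 MAIN 0

Derivation:
Event 1 (EXEC): [MAIN] PC=0: NOP
Event 2 (EXEC): [MAIN] PC=1: INC 2 -> ACC=2
Event 3 (EXEC): [MAIN] PC=2: NOP
Event 4 (EXEC): [MAIN] PC=3: DEC 1 -> ACC=1
Event 5 (EXEC): [MAIN] PC=4: HALT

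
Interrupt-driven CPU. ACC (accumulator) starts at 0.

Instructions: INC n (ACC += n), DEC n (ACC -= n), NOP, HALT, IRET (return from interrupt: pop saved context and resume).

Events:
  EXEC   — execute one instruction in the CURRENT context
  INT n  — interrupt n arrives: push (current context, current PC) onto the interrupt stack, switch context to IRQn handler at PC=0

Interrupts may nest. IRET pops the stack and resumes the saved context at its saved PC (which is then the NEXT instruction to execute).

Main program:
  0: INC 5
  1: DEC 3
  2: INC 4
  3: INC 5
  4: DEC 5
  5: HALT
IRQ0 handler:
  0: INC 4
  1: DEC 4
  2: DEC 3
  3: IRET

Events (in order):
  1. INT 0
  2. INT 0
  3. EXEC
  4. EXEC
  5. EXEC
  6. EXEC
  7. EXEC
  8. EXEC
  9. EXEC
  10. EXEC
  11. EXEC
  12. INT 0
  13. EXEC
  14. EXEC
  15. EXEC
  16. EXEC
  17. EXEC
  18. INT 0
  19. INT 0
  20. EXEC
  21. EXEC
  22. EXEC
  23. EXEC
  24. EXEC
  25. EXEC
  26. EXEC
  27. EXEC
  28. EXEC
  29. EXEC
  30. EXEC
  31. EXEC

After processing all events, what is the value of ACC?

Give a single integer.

Event 1 (INT 0): INT 0 arrives: push (MAIN, PC=0), enter IRQ0 at PC=0 (depth now 1)
Event 2 (INT 0): INT 0 arrives: push (IRQ0, PC=0), enter IRQ0 at PC=0 (depth now 2)
Event 3 (EXEC): [IRQ0] PC=0: INC 4 -> ACC=4
Event 4 (EXEC): [IRQ0] PC=1: DEC 4 -> ACC=0
Event 5 (EXEC): [IRQ0] PC=2: DEC 3 -> ACC=-3
Event 6 (EXEC): [IRQ0] PC=3: IRET -> resume IRQ0 at PC=0 (depth now 1)
Event 7 (EXEC): [IRQ0] PC=0: INC 4 -> ACC=1
Event 8 (EXEC): [IRQ0] PC=1: DEC 4 -> ACC=-3
Event 9 (EXEC): [IRQ0] PC=2: DEC 3 -> ACC=-6
Event 10 (EXEC): [IRQ0] PC=3: IRET -> resume MAIN at PC=0 (depth now 0)
Event 11 (EXEC): [MAIN] PC=0: INC 5 -> ACC=-1
Event 12 (INT 0): INT 0 arrives: push (MAIN, PC=1), enter IRQ0 at PC=0 (depth now 1)
Event 13 (EXEC): [IRQ0] PC=0: INC 4 -> ACC=3
Event 14 (EXEC): [IRQ0] PC=1: DEC 4 -> ACC=-1
Event 15 (EXEC): [IRQ0] PC=2: DEC 3 -> ACC=-4
Event 16 (EXEC): [IRQ0] PC=3: IRET -> resume MAIN at PC=1 (depth now 0)
Event 17 (EXEC): [MAIN] PC=1: DEC 3 -> ACC=-7
Event 18 (INT 0): INT 0 arrives: push (MAIN, PC=2), enter IRQ0 at PC=0 (depth now 1)
Event 19 (INT 0): INT 0 arrives: push (IRQ0, PC=0), enter IRQ0 at PC=0 (depth now 2)
Event 20 (EXEC): [IRQ0] PC=0: INC 4 -> ACC=-3
Event 21 (EXEC): [IRQ0] PC=1: DEC 4 -> ACC=-7
Event 22 (EXEC): [IRQ0] PC=2: DEC 3 -> ACC=-10
Event 23 (EXEC): [IRQ0] PC=3: IRET -> resume IRQ0 at PC=0 (depth now 1)
Event 24 (EXEC): [IRQ0] PC=0: INC 4 -> ACC=-6
Event 25 (EXEC): [IRQ0] PC=1: DEC 4 -> ACC=-10
Event 26 (EXEC): [IRQ0] PC=2: DEC 3 -> ACC=-13
Event 27 (EXEC): [IRQ0] PC=3: IRET -> resume MAIN at PC=2 (depth now 0)
Event 28 (EXEC): [MAIN] PC=2: INC 4 -> ACC=-9
Event 29 (EXEC): [MAIN] PC=3: INC 5 -> ACC=-4
Event 30 (EXEC): [MAIN] PC=4: DEC 5 -> ACC=-9
Event 31 (EXEC): [MAIN] PC=5: HALT

Answer: -9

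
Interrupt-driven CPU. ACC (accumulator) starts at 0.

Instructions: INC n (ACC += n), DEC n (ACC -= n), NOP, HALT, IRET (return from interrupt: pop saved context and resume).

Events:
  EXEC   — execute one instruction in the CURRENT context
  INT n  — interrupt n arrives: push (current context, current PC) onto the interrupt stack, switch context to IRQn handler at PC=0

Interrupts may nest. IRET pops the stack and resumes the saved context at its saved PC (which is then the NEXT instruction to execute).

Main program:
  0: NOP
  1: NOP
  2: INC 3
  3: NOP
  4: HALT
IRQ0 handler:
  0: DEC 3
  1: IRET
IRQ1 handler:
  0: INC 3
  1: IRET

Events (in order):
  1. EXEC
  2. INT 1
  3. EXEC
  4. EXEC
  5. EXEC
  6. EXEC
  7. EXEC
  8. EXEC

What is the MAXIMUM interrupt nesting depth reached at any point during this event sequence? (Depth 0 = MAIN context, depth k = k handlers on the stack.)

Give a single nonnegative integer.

Answer: 1

Derivation:
Event 1 (EXEC): [MAIN] PC=0: NOP [depth=0]
Event 2 (INT 1): INT 1 arrives: push (MAIN, PC=1), enter IRQ1 at PC=0 (depth now 1) [depth=1]
Event 3 (EXEC): [IRQ1] PC=0: INC 3 -> ACC=3 [depth=1]
Event 4 (EXEC): [IRQ1] PC=1: IRET -> resume MAIN at PC=1 (depth now 0) [depth=0]
Event 5 (EXEC): [MAIN] PC=1: NOP [depth=0]
Event 6 (EXEC): [MAIN] PC=2: INC 3 -> ACC=6 [depth=0]
Event 7 (EXEC): [MAIN] PC=3: NOP [depth=0]
Event 8 (EXEC): [MAIN] PC=4: HALT [depth=0]
Max depth observed: 1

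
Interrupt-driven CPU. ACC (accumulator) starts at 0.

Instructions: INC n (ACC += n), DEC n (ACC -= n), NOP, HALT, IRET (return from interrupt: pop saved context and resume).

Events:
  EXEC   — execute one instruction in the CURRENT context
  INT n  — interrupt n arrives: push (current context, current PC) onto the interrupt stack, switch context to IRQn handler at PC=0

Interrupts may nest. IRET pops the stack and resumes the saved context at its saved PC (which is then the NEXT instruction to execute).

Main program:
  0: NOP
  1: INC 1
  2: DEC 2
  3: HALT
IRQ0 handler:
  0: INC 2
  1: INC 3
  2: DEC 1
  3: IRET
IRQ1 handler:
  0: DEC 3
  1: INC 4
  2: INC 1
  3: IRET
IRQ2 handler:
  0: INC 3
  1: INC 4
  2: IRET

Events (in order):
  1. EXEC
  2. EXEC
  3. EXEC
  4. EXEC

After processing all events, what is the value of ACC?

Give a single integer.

Event 1 (EXEC): [MAIN] PC=0: NOP
Event 2 (EXEC): [MAIN] PC=1: INC 1 -> ACC=1
Event 3 (EXEC): [MAIN] PC=2: DEC 2 -> ACC=-1
Event 4 (EXEC): [MAIN] PC=3: HALT

Answer: -1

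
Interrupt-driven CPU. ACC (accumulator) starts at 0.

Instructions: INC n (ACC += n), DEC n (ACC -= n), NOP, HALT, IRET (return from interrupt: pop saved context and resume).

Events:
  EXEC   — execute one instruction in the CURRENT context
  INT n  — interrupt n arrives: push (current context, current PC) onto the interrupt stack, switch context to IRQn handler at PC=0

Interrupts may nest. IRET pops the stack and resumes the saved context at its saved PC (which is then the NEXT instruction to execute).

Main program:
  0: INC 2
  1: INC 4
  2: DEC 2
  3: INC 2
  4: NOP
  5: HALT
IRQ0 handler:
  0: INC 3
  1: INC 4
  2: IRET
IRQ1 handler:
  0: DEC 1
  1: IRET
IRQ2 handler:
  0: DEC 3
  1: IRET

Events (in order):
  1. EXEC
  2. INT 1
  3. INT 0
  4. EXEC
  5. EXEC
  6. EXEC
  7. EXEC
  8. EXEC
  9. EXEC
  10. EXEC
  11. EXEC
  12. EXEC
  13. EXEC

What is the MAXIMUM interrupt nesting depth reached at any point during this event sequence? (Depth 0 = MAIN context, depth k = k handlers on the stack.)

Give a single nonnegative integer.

Answer: 2

Derivation:
Event 1 (EXEC): [MAIN] PC=0: INC 2 -> ACC=2 [depth=0]
Event 2 (INT 1): INT 1 arrives: push (MAIN, PC=1), enter IRQ1 at PC=0 (depth now 1) [depth=1]
Event 3 (INT 0): INT 0 arrives: push (IRQ1, PC=0), enter IRQ0 at PC=0 (depth now 2) [depth=2]
Event 4 (EXEC): [IRQ0] PC=0: INC 3 -> ACC=5 [depth=2]
Event 5 (EXEC): [IRQ0] PC=1: INC 4 -> ACC=9 [depth=2]
Event 6 (EXEC): [IRQ0] PC=2: IRET -> resume IRQ1 at PC=0 (depth now 1) [depth=1]
Event 7 (EXEC): [IRQ1] PC=0: DEC 1 -> ACC=8 [depth=1]
Event 8 (EXEC): [IRQ1] PC=1: IRET -> resume MAIN at PC=1 (depth now 0) [depth=0]
Event 9 (EXEC): [MAIN] PC=1: INC 4 -> ACC=12 [depth=0]
Event 10 (EXEC): [MAIN] PC=2: DEC 2 -> ACC=10 [depth=0]
Event 11 (EXEC): [MAIN] PC=3: INC 2 -> ACC=12 [depth=0]
Event 12 (EXEC): [MAIN] PC=4: NOP [depth=0]
Event 13 (EXEC): [MAIN] PC=5: HALT [depth=0]
Max depth observed: 2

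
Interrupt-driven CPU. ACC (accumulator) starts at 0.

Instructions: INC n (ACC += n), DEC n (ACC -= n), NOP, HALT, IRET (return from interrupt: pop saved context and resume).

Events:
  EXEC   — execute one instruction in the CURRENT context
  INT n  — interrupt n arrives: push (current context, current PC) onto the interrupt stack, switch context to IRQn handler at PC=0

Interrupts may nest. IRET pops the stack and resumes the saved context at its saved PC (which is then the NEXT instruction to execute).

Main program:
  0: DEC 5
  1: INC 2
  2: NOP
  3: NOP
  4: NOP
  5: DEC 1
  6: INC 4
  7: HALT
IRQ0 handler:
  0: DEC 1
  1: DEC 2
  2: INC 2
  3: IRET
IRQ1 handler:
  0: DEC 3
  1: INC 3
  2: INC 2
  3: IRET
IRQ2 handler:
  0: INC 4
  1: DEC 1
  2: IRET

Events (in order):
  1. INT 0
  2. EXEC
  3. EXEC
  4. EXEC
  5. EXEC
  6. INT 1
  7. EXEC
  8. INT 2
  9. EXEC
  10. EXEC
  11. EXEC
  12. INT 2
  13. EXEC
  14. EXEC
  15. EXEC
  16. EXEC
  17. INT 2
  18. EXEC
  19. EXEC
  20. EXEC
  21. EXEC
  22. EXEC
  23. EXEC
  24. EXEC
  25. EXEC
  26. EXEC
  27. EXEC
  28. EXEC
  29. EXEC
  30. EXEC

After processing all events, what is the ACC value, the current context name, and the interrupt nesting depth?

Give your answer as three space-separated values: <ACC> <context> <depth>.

Answer: 10 MAIN 0

Derivation:
Event 1 (INT 0): INT 0 arrives: push (MAIN, PC=0), enter IRQ0 at PC=0 (depth now 1)
Event 2 (EXEC): [IRQ0] PC=0: DEC 1 -> ACC=-1
Event 3 (EXEC): [IRQ0] PC=1: DEC 2 -> ACC=-3
Event 4 (EXEC): [IRQ0] PC=2: INC 2 -> ACC=-1
Event 5 (EXEC): [IRQ0] PC=3: IRET -> resume MAIN at PC=0 (depth now 0)
Event 6 (INT 1): INT 1 arrives: push (MAIN, PC=0), enter IRQ1 at PC=0 (depth now 1)
Event 7 (EXEC): [IRQ1] PC=0: DEC 3 -> ACC=-4
Event 8 (INT 2): INT 2 arrives: push (IRQ1, PC=1), enter IRQ2 at PC=0 (depth now 2)
Event 9 (EXEC): [IRQ2] PC=0: INC 4 -> ACC=0
Event 10 (EXEC): [IRQ2] PC=1: DEC 1 -> ACC=-1
Event 11 (EXEC): [IRQ2] PC=2: IRET -> resume IRQ1 at PC=1 (depth now 1)
Event 12 (INT 2): INT 2 arrives: push (IRQ1, PC=1), enter IRQ2 at PC=0 (depth now 2)
Event 13 (EXEC): [IRQ2] PC=0: INC 4 -> ACC=3
Event 14 (EXEC): [IRQ2] PC=1: DEC 1 -> ACC=2
Event 15 (EXEC): [IRQ2] PC=2: IRET -> resume IRQ1 at PC=1 (depth now 1)
Event 16 (EXEC): [IRQ1] PC=1: INC 3 -> ACC=5
Event 17 (INT 2): INT 2 arrives: push (IRQ1, PC=2), enter IRQ2 at PC=0 (depth now 2)
Event 18 (EXEC): [IRQ2] PC=0: INC 4 -> ACC=9
Event 19 (EXEC): [IRQ2] PC=1: DEC 1 -> ACC=8
Event 20 (EXEC): [IRQ2] PC=2: IRET -> resume IRQ1 at PC=2 (depth now 1)
Event 21 (EXEC): [IRQ1] PC=2: INC 2 -> ACC=10
Event 22 (EXEC): [IRQ1] PC=3: IRET -> resume MAIN at PC=0 (depth now 0)
Event 23 (EXEC): [MAIN] PC=0: DEC 5 -> ACC=5
Event 24 (EXEC): [MAIN] PC=1: INC 2 -> ACC=7
Event 25 (EXEC): [MAIN] PC=2: NOP
Event 26 (EXEC): [MAIN] PC=3: NOP
Event 27 (EXEC): [MAIN] PC=4: NOP
Event 28 (EXEC): [MAIN] PC=5: DEC 1 -> ACC=6
Event 29 (EXEC): [MAIN] PC=6: INC 4 -> ACC=10
Event 30 (EXEC): [MAIN] PC=7: HALT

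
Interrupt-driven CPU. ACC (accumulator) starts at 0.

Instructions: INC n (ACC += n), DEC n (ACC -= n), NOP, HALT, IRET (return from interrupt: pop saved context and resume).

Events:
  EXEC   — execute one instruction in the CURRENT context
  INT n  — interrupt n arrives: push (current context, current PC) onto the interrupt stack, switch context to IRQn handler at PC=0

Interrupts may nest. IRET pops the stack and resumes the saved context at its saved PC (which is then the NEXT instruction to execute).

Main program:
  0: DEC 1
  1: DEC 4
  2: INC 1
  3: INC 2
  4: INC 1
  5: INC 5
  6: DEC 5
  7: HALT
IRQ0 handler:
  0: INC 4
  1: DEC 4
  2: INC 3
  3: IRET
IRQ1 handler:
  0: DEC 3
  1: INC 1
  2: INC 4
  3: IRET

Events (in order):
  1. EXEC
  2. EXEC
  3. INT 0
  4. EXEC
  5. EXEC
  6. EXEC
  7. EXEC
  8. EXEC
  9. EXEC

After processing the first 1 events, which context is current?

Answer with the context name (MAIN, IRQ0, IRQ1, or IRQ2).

Answer: MAIN

Derivation:
Event 1 (EXEC): [MAIN] PC=0: DEC 1 -> ACC=-1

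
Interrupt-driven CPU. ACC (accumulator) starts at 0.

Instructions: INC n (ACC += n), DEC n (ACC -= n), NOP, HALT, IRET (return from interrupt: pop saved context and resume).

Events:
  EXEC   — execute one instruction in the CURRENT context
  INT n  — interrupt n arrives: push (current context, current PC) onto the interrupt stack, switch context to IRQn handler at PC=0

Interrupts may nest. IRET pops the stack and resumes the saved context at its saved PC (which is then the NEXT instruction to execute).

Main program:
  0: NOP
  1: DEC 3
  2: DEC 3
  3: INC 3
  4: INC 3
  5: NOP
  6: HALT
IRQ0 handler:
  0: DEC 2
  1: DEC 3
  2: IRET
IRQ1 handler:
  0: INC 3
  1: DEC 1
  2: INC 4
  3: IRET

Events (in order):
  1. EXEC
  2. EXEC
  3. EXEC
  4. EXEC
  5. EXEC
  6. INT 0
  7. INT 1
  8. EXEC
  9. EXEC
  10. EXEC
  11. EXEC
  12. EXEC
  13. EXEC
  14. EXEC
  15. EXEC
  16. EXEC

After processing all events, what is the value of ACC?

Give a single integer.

Answer: 1

Derivation:
Event 1 (EXEC): [MAIN] PC=0: NOP
Event 2 (EXEC): [MAIN] PC=1: DEC 3 -> ACC=-3
Event 3 (EXEC): [MAIN] PC=2: DEC 3 -> ACC=-6
Event 4 (EXEC): [MAIN] PC=3: INC 3 -> ACC=-3
Event 5 (EXEC): [MAIN] PC=4: INC 3 -> ACC=0
Event 6 (INT 0): INT 0 arrives: push (MAIN, PC=5), enter IRQ0 at PC=0 (depth now 1)
Event 7 (INT 1): INT 1 arrives: push (IRQ0, PC=0), enter IRQ1 at PC=0 (depth now 2)
Event 8 (EXEC): [IRQ1] PC=0: INC 3 -> ACC=3
Event 9 (EXEC): [IRQ1] PC=1: DEC 1 -> ACC=2
Event 10 (EXEC): [IRQ1] PC=2: INC 4 -> ACC=6
Event 11 (EXEC): [IRQ1] PC=3: IRET -> resume IRQ0 at PC=0 (depth now 1)
Event 12 (EXEC): [IRQ0] PC=0: DEC 2 -> ACC=4
Event 13 (EXEC): [IRQ0] PC=1: DEC 3 -> ACC=1
Event 14 (EXEC): [IRQ0] PC=2: IRET -> resume MAIN at PC=5 (depth now 0)
Event 15 (EXEC): [MAIN] PC=5: NOP
Event 16 (EXEC): [MAIN] PC=6: HALT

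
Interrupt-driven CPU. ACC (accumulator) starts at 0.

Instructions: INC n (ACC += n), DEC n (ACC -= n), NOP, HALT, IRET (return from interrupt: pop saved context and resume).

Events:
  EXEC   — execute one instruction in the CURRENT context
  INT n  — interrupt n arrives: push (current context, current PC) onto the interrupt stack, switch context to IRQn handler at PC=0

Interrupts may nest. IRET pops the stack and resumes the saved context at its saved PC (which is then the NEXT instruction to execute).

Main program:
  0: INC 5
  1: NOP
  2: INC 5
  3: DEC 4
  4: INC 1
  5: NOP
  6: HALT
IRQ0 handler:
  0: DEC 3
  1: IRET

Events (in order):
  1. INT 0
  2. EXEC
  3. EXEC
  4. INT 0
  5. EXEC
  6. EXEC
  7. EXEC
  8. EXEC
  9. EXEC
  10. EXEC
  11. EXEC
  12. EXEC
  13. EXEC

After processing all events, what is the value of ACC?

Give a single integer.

Event 1 (INT 0): INT 0 arrives: push (MAIN, PC=0), enter IRQ0 at PC=0 (depth now 1)
Event 2 (EXEC): [IRQ0] PC=0: DEC 3 -> ACC=-3
Event 3 (EXEC): [IRQ0] PC=1: IRET -> resume MAIN at PC=0 (depth now 0)
Event 4 (INT 0): INT 0 arrives: push (MAIN, PC=0), enter IRQ0 at PC=0 (depth now 1)
Event 5 (EXEC): [IRQ0] PC=0: DEC 3 -> ACC=-6
Event 6 (EXEC): [IRQ0] PC=1: IRET -> resume MAIN at PC=0 (depth now 0)
Event 7 (EXEC): [MAIN] PC=0: INC 5 -> ACC=-1
Event 8 (EXEC): [MAIN] PC=1: NOP
Event 9 (EXEC): [MAIN] PC=2: INC 5 -> ACC=4
Event 10 (EXEC): [MAIN] PC=3: DEC 4 -> ACC=0
Event 11 (EXEC): [MAIN] PC=4: INC 1 -> ACC=1
Event 12 (EXEC): [MAIN] PC=5: NOP
Event 13 (EXEC): [MAIN] PC=6: HALT

Answer: 1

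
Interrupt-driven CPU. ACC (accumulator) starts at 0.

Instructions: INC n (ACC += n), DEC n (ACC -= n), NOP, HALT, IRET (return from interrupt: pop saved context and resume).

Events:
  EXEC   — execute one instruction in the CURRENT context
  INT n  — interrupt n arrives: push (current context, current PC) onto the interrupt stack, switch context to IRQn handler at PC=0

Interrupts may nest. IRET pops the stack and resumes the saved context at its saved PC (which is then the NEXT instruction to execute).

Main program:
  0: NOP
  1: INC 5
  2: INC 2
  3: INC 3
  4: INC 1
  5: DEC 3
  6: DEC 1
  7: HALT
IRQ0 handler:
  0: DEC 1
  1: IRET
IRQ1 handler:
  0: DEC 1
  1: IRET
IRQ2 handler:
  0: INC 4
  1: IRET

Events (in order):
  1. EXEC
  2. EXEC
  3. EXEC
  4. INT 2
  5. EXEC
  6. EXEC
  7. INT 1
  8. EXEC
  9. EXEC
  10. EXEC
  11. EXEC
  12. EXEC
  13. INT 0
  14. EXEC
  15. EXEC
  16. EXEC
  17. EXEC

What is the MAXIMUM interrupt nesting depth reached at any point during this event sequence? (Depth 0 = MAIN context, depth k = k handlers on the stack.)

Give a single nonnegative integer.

Answer: 1

Derivation:
Event 1 (EXEC): [MAIN] PC=0: NOP [depth=0]
Event 2 (EXEC): [MAIN] PC=1: INC 5 -> ACC=5 [depth=0]
Event 3 (EXEC): [MAIN] PC=2: INC 2 -> ACC=7 [depth=0]
Event 4 (INT 2): INT 2 arrives: push (MAIN, PC=3), enter IRQ2 at PC=0 (depth now 1) [depth=1]
Event 5 (EXEC): [IRQ2] PC=0: INC 4 -> ACC=11 [depth=1]
Event 6 (EXEC): [IRQ2] PC=1: IRET -> resume MAIN at PC=3 (depth now 0) [depth=0]
Event 7 (INT 1): INT 1 arrives: push (MAIN, PC=3), enter IRQ1 at PC=0 (depth now 1) [depth=1]
Event 8 (EXEC): [IRQ1] PC=0: DEC 1 -> ACC=10 [depth=1]
Event 9 (EXEC): [IRQ1] PC=1: IRET -> resume MAIN at PC=3 (depth now 0) [depth=0]
Event 10 (EXEC): [MAIN] PC=3: INC 3 -> ACC=13 [depth=0]
Event 11 (EXEC): [MAIN] PC=4: INC 1 -> ACC=14 [depth=0]
Event 12 (EXEC): [MAIN] PC=5: DEC 3 -> ACC=11 [depth=0]
Event 13 (INT 0): INT 0 arrives: push (MAIN, PC=6), enter IRQ0 at PC=0 (depth now 1) [depth=1]
Event 14 (EXEC): [IRQ0] PC=0: DEC 1 -> ACC=10 [depth=1]
Event 15 (EXEC): [IRQ0] PC=1: IRET -> resume MAIN at PC=6 (depth now 0) [depth=0]
Event 16 (EXEC): [MAIN] PC=6: DEC 1 -> ACC=9 [depth=0]
Event 17 (EXEC): [MAIN] PC=7: HALT [depth=0]
Max depth observed: 1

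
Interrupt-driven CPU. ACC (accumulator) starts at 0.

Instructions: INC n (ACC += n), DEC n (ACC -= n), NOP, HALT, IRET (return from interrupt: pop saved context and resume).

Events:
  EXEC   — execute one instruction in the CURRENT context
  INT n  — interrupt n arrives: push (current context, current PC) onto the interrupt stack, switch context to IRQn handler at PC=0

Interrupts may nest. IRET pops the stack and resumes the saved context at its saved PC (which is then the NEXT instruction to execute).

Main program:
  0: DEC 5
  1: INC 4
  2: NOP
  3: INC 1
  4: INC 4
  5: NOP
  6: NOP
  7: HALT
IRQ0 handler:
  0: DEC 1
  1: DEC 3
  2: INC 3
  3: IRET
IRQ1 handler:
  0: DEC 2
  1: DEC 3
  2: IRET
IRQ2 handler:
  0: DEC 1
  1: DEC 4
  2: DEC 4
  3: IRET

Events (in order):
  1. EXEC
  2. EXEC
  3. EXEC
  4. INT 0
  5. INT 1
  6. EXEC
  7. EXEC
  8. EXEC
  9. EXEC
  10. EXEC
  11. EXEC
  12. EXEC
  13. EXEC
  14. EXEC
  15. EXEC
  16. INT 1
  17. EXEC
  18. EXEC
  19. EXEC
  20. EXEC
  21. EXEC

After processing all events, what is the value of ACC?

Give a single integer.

Answer: -7

Derivation:
Event 1 (EXEC): [MAIN] PC=0: DEC 5 -> ACC=-5
Event 2 (EXEC): [MAIN] PC=1: INC 4 -> ACC=-1
Event 3 (EXEC): [MAIN] PC=2: NOP
Event 4 (INT 0): INT 0 arrives: push (MAIN, PC=3), enter IRQ0 at PC=0 (depth now 1)
Event 5 (INT 1): INT 1 arrives: push (IRQ0, PC=0), enter IRQ1 at PC=0 (depth now 2)
Event 6 (EXEC): [IRQ1] PC=0: DEC 2 -> ACC=-3
Event 7 (EXEC): [IRQ1] PC=1: DEC 3 -> ACC=-6
Event 8 (EXEC): [IRQ1] PC=2: IRET -> resume IRQ0 at PC=0 (depth now 1)
Event 9 (EXEC): [IRQ0] PC=0: DEC 1 -> ACC=-7
Event 10 (EXEC): [IRQ0] PC=1: DEC 3 -> ACC=-10
Event 11 (EXEC): [IRQ0] PC=2: INC 3 -> ACC=-7
Event 12 (EXEC): [IRQ0] PC=3: IRET -> resume MAIN at PC=3 (depth now 0)
Event 13 (EXEC): [MAIN] PC=3: INC 1 -> ACC=-6
Event 14 (EXEC): [MAIN] PC=4: INC 4 -> ACC=-2
Event 15 (EXEC): [MAIN] PC=5: NOP
Event 16 (INT 1): INT 1 arrives: push (MAIN, PC=6), enter IRQ1 at PC=0 (depth now 1)
Event 17 (EXEC): [IRQ1] PC=0: DEC 2 -> ACC=-4
Event 18 (EXEC): [IRQ1] PC=1: DEC 3 -> ACC=-7
Event 19 (EXEC): [IRQ1] PC=2: IRET -> resume MAIN at PC=6 (depth now 0)
Event 20 (EXEC): [MAIN] PC=6: NOP
Event 21 (EXEC): [MAIN] PC=7: HALT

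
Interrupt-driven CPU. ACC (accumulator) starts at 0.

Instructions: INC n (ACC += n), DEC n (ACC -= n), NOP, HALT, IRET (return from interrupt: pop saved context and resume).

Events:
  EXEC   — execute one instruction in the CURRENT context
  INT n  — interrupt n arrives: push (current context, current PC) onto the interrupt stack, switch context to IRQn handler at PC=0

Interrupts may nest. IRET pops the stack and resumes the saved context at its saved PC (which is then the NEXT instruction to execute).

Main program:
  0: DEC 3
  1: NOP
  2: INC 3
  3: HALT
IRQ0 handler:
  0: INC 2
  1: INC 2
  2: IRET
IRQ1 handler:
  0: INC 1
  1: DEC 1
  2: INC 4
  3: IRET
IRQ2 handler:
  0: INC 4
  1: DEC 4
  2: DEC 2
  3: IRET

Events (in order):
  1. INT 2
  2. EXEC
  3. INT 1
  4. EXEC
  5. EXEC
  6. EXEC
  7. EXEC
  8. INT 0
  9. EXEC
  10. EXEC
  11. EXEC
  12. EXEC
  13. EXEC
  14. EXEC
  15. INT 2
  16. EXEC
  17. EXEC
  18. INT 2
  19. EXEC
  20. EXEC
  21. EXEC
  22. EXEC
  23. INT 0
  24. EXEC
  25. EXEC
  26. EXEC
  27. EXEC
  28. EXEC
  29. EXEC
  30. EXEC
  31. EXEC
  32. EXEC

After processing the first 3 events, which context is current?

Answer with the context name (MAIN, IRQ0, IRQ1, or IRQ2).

Answer: IRQ1

Derivation:
Event 1 (INT 2): INT 2 arrives: push (MAIN, PC=0), enter IRQ2 at PC=0 (depth now 1)
Event 2 (EXEC): [IRQ2] PC=0: INC 4 -> ACC=4
Event 3 (INT 1): INT 1 arrives: push (IRQ2, PC=1), enter IRQ1 at PC=0 (depth now 2)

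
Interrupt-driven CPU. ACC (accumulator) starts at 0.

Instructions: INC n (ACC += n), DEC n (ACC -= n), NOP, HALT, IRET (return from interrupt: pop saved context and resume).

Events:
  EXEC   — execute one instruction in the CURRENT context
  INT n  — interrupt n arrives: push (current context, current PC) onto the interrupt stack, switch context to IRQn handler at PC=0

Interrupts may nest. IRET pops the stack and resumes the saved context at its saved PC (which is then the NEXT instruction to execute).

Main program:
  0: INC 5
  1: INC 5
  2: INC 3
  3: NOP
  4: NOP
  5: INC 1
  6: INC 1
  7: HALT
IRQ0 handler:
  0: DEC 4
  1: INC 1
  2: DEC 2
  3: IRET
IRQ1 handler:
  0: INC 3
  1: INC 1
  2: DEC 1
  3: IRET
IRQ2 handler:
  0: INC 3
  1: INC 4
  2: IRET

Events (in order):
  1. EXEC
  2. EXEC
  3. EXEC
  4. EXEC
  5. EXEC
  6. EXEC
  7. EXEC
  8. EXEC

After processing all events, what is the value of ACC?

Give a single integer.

Answer: 15

Derivation:
Event 1 (EXEC): [MAIN] PC=0: INC 5 -> ACC=5
Event 2 (EXEC): [MAIN] PC=1: INC 5 -> ACC=10
Event 3 (EXEC): [MAIN] PC=2: INC 3 -> ACC=13
Event 4 (EXEC): [MAIN] PC=3: NOP
Event 5 (EXEC): [MAIN] PC=4: NOP
Event 6 (EXEC): [MAIN] PC=5: INC 1 -> ACC=14
Event 7 (EXEC): [MAIN] PC=6: INC 1 -> ACC=15
Event 8 (EXEC): [MAIN] PC=7: HALT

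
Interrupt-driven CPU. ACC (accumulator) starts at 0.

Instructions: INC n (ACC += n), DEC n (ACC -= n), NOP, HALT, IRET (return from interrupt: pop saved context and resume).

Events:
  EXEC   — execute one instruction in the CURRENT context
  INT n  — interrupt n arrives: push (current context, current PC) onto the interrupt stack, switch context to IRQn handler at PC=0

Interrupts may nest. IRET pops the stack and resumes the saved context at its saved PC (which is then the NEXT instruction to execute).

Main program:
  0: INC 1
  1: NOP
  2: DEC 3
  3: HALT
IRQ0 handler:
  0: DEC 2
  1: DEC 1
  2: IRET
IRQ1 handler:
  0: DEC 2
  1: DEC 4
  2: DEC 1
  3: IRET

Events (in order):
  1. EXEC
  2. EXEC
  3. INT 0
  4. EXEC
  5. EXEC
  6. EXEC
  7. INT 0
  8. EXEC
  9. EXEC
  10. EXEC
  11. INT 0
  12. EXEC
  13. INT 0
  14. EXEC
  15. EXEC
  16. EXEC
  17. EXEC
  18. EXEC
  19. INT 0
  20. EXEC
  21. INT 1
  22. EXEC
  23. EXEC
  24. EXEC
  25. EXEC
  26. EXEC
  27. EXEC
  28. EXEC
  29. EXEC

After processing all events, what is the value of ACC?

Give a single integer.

Answer: -24

Derivation:
Event 1 (EXEC): [MAIN] PC=0: INC 1 -> ACC=1
Event 2 (EXEC): [MAIN] PC=1: NOP
Event 3 (INT 0): INT 0 arrives: push (MAIN, PC=2), enter IRQ0 at PC=0 (depth now 1)
Event 4 (EXEC): [IRQ0] PC=0: DEC 2 -> ACC=-1
Event 5 (EXEC): [IRQ0] PC=1: DEC 1 -> ACC=-2
Event 6 (EXEC): [IRQ0] PC=2: IRET -> resume MAIN at PC=2 (depth now 0)
Event 7 (INT 0): INT 0 arrives: push (MAIN, PC=2), enter IRQ0 at PC=0 (depth now 1)
Event 8 (EXEC): [IRQ0] PC=0: DEC 2 -> ACC=-4
Event 9 (EXEC): [IRQ0] PC=1: DEC 1 -> ACC=-5
Event 10 (EXEC): [IRQ0] PC=2: IRET -> resume MAIN at PC=2 (depth now 0)
Event 11 (INT 0): INT 0 arrives: push (MAIN, PC=2), enter IRQ0 at PC=0 (depth now 1)
Event 12 (EXEC): [IRQ0] PC=0: DEC 2 -> ACC=-7
Event 13 (INT 0): INT 0 arrives: push (IRQ0, PC=1), enter IRQ0 at PC=0 (depth now 2)
Event 14 (EXEC): [IRQ0] PC=0: DEC 2 -> ACC=-9
Event 15 (EXEC): [IRQ0] PC=1: DEC 1 -> ACC=-10
Event 16 (EXEC): [IRQ0] PC=2: IRET -> resume IRQ0 at PC=1 (depth now 1)
Event 17 (EXEC): [IRQ0] PC=1: DEC 1 -> ACC=-11
Event 18 (EXEC): [IRQ0] PC=2: IRET -> resume MAIN at PC=2 (depth now 0)
Event 19 (INT 0): INT 0 arrives: push (MAIN, PC=2), enter IRQ0 at PC=0 (depth now 1)
Event 20 (EXEC): [IRQ0] PC=0: DEC 2 -> ACC=-13
Event 21 (INT 1): INT 1 arrives: push (IRQ0, PC=1), enter IRQ1 at PC=0 (depth now 2)
Event 22 (EXEC): [IRQ1] PC=0: DEC 2 -> ACC=-15
Event 23 (EXEC): [IRQ1] PC=1: DEC 4 -> ACC=-19
Event 24 (EXEC): [IRQ1] PC=2: DEC 1 -> ACC=-20
Event 25 (EXEC): [IRQ1] PC=3: IRET -> resume IRQ0 at PC=1 (depth now 1)
Event 26 (EXEC): [IRQ0] PC=1: DEC 1 -> ACC=-21
Event 27 (EXEC): [IRQ0] PC=2: IRET -> resume MAIN at PC=2 (depth now 0)
Event 28 (EXEC): [MAIN] PC=2: DEC 3 -> ACC=-24
Event 29 (EXEC): [MAIN] PC=3: HALT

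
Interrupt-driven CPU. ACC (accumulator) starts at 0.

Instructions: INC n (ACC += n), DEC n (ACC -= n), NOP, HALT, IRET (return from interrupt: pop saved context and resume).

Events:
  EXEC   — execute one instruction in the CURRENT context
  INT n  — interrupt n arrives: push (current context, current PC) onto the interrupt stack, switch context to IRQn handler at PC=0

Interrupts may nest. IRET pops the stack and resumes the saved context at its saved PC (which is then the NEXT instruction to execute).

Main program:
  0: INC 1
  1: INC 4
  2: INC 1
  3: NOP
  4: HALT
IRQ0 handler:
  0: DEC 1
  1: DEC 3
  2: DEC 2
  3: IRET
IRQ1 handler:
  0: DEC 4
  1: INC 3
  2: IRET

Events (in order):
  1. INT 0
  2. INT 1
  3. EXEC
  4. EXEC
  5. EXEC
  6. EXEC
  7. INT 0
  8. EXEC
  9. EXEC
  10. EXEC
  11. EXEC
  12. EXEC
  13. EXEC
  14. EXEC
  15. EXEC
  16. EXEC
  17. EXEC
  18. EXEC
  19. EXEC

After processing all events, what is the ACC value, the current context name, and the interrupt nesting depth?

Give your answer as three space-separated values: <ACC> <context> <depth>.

Answer: -7 MAIN 0

Derivation:
Event 1 (INT 0): INT 0 arrives: push (MAIN, PC=0), enter IRQ0 at PC=0 (depth now 1)
Event 2 (INT 1): INT 1 arrives: push (IRQ0, PC=0), enter IRQ1 at PC=0 (depth now 2)
Event 3 (EXEC): [IRQ1] PC=0: DEC 4 -> ACC=-4
Event 4 (EXEC): [IRQ1] PC=1: INC 3 -> ACC=-1
Event 5 (EXEC): [IRQ1] PC=2: IRET -> resume IRQ0 at PC=0 (depth now 1)
Event 6 (EXEC): [IRQ0] PC=0: DEC 1 -> ACC=-2
Event 7 (INT 0): INT 0 arrives: push (IRQ0, PC=1), enter IRQ0 at PC=0 (depth now 2)
Event 8 (EXEC): [IRQ0] PC=0: DEC 1 -> ACC=-3
Event 9 (EXEC): [IRQ0] PC=1: DEC 3 -> ACC=-6
Event 10 (EXEC): [IRQ0] PC=2: DEC 2 -> ACC=-8
Event 11 (EXEC): [IRQ0] PC=3: IRET -> resume IRQ0 at PC=1 (depth now 1)
Event 12 (EXEC): [IRQ0] PC=1: DEC 3 -> ACC=-11
Event 13 (EXEC): [IRQ0] PC=2: DEC 2 -> ACC=-13
Event 14 (EXEC): [IRQ0] PC=3: IRET -> resume MAIN at PC=0 (depth now 0)
Event 15 (EXEC): [MAIN] PC=0: INC 1 -> ACC=-12
Event 16 (EXEC): [MAIN] PC=1: INC 4 -> ACC=-8
Event 17 (EXEC): [MAIN] PC=2: INC 1 -> ACC=-7
Event 18 (EXEC): [MAIN] PC=3: NOP
Event 19 (EXEC): [MAIN] PC=4: HALT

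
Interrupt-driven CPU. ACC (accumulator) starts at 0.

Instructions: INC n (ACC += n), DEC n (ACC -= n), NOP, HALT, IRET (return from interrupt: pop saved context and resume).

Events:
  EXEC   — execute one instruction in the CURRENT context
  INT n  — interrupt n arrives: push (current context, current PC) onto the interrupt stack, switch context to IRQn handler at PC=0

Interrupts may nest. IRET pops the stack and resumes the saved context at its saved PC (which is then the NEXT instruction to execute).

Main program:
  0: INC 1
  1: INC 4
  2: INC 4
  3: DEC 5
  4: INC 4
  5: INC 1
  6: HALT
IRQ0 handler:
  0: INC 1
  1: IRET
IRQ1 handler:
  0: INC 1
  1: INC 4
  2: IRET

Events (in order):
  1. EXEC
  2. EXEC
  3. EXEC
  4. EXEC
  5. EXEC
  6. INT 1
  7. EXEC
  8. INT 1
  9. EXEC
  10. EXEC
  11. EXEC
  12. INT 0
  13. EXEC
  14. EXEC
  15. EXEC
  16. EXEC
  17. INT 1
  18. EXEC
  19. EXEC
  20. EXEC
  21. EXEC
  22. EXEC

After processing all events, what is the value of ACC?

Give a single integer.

Event 1 (EXEC): [MAIN] PC=0: INC 1 -> ACC=1
Event 2 (EXEC): [MAIN] PC=1: INC 4 -> ACC=5
Event 3 (EXEC): [MAIN] PC=2: INC 4 -> ACC=9
Event 4 (EXEC): [MAIN] PC=3: DEC 5 -> ACC=4
Event 5 (EXEC): [MAIN] PC=4: INC 4 -> ACC=8
Event 6 (INT 1): INT 1 arrives: push (MAIN, PC=5), enter IRQ1 at PC=0 (depth now 1)
Event 7 (EXEC): [IRQ1] PC=0: INC 1 -> ACC=9
Event 8 (INT 1): INT 1 arrives: push (IRQ1, PC=1), enter IRQ1 at PC=0 (depth now 2)
Event 9 (EXEC): [IRQ1] PC=0: INC 1 -> ACC=10
Event 10 (EXEC): [IRQ1] PC=1: INC 4 -> ACC=14
Event 11 (EXEC): [IRQ1] PC=2: IRET -> resume IRQ1 at PC=1 (depth now 1)
Event 12 (INT 0): INT 0 arrives: push (IRQ1, PC=1), enter IRQ0 at PC=0 (depth now 2)
Event 13 (EXEC): [IRQ0] PC=0: INC 1 -> ACC=15
Event 14 (EXEC): [IRQ0] PC=1: IRET -> resume IRQ1 at PC=1 (depth now 1)
Event 15 (EXEC): [IRQ1] PC=1: INC 4 -> ACC=19
Event 16 (EXEC): [IRQ1] PC=2: IRET -> resume MAIN at PC=5 (depth now 0)
Event 17 (INT 1): INT 1 arrives: push (MAIN, PC=5), enter IRQ1 at PC=0 (depth now 1)
Event 18 (EXEC): [IRQ1] PC=0: INC 1 -> ACC=20
Event 19 (EXEC): [IRQ1] PC=1: INC 4 -> ACC=24
Event 20 (EXEC): [IRQ1] PC=2: IRET -> resume MAIN at PC=5 (depth now 0)
Event 21 (EXEC): [MAIN] PC=5: INC 1 -> ACC=25
Event 22 (EXEC): [MAIN] PC=6: HALT

Answer: 25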